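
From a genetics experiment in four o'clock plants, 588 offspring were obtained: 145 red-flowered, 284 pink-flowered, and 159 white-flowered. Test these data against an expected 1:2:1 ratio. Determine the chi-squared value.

Total ratio parts = 4. Expected numbers out of 588:
  red-flowered: 588 × 1/4 = 147
  pink-flowered: 588 × 2/4 = 294
  white-flowered: 588 × 1/4 = 147
χ² = Σ (O − E)² / E
  red-flowered: (145 − 147)² / 147 = 0.0272
  pink-flowered: (284 − 294)² / 294 = 0.3401
  white-flowered: (159 − 147)² / 147 = 0.9796
χ² = 0.0272 + 0.3401 + 0.9796 = 1.3469 ≈ 1.347

1.347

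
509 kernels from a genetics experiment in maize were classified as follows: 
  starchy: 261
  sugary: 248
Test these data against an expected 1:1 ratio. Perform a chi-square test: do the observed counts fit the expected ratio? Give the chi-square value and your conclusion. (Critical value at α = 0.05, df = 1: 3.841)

The 1:1 ratio has 2 parts, so with N = 509 the expected counts are:
  starchy: 509 × 1/2 = 254.5
  sugary: 509 × 1/2 = 254.5
χ² = Σ (O − E)² / E
  starchy: (261 − 254.5)² / 254.5 = 0.1660
  sugary: (248 − 254.5)² / 254.5 = 0.1660
χ² = 0.1660 + 0.1660 = 0.332
Degrees of freedom = 2 − 1 = 1; critical value at α = 0.05 is 3.841.
Since 0.332 < 3.841, we fail to reject the null hypothesis — the data are consistent with the 1:1 ratio.

0.332; consistent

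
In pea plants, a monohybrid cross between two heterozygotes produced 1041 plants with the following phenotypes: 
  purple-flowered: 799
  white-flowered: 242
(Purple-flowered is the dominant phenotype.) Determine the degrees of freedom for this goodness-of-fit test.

For a monohybrid cross between heterozygotes with complete dominance, the expected phenotypic ratio is 3:1.
A goodness-of-fit test with 2 phenotype classes has df = 2 − 1 = 1.

1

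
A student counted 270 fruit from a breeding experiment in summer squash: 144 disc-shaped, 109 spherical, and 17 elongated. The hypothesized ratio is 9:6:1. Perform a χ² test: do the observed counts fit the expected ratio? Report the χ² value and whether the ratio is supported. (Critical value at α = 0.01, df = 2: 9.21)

1.002; consistent

The 9:6:1 ratio has 16 parts, so with N = 270 the expected counts are:
  disc-shaped: 270 × 9/16 = 151.875
  spherical: 270 × 6/16 = 101.25
  elongated: 270 × 1/16 = 16.875
χ² = Σ (O − E)² / E
  disc-shaped: (144 − 151.875)² / 151.875 = 0.4083
  spherical: (109 − 101.25)² / 101.25 = 0.5932
  elongated: (17 − 16.875)² / 16.875 = 0.0009
χ² = 0.4083 + 0.5932 + 0.0009 = 1.0024 ≈ 1.002
Degrees of freedom = 3 − 1 = 2; critical value at α = 0.01 is 9.21.
Since 1.002 < 9.21, we fail to reject the null hypothesis — the data are consistent with the 9:6:1 ratio.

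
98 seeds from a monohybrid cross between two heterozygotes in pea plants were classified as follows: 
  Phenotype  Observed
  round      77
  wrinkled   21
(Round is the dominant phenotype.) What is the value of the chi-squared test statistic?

0.667

For a monohybrid cross between heterozygotes with complete dominance, the expected phenotypic ratio is 3:1.
Expected counts for N = 98 under a 3:1 ratio (total parts = 4):
  round: 98 × 3/4 = 73.5
  wrinkled: 98 × 1/4 = 24.5
χ² = Σ (O − E)² / E
  round: (77 − 73.5)² / 73.5 = 0.1667
  wrinkled: (21 − 24.5)² / 24.5 = 0.5000
χ² = 0.1667 + 0.5000 = 0.6667 ≈ 0.667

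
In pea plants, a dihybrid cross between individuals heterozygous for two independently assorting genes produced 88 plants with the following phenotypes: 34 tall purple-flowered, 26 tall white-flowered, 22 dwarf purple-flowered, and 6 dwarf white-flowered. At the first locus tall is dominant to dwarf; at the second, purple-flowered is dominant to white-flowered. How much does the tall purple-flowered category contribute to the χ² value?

4.854

A dihybrid F₂ with independent assortment and complete dominance at both loci gives a 9:3:3:1 phenotypic ratio.
Total ratio parts = 16. Expected numbers out of 88:
  tall purple-flowered: 88 × 9/16 = 49.5
  tall white-flowered: 88 × 3/16 = 16.5
  dwarf purple-flowered: 88 × 3/16 = 16.5
  dwarf white-flowered: 88 × 1/16 = 5.5
Contribution of tall purple-flowered: (34 − 49.5)² / 49.5 = 4.8535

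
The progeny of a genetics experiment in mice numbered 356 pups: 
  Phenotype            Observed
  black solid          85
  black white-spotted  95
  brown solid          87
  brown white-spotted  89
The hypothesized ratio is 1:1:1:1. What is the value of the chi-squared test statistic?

0.629

The 1:1:1:1 ratio has 4 parts, so with N = 356 the expected counts are:
  black solid: 356 × 1/4 = 89
  black white-spotted: 356 × 1/4 = 89
  brown solid: 356 × 1/4 = 89
  brown white-spotted: 356 × 1/4 = 89
χ² = Σ (O − E)² / E
  black solid: (85 − 89)² / 89 = 0.1798
  black white-spotted: (95 − 89)² / 89 = 0.4045
  brown solid: (87 − 89)² / 89 = 0.0449
  brown white-spotted: (89 − 89)² / 89 = 0.0000
χ² = 0.1798 + 0.4045 + 0.0449 + 0.0000 = 0.6292 ≈ 0.629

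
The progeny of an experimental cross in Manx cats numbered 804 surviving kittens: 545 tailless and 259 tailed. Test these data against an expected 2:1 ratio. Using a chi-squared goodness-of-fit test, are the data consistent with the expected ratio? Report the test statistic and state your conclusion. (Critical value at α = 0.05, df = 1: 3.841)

0.453; consistent

Total ratio parts = 3. Expected numbers out of 804:
  tailless: 804 × 2/3 = 536
  tailed: 804 × 1/3 = 268
χ² = Σ (O − E)² / E
  tailless: (545 − 536)² / 536 = 0.1511
  tailed: (259 − 268)² / 268 = 0.3022
χ² = 0.1511 + 0.3022 = 0.4533 ≈ 0.453
Degrees of freedom = 2 − 1 = 1; critical value at α = 0.05 is 3.841.
Since 0.453 < 3.841, we fail to reject the null hypothesis — the data are consistent with the 2:1 ratio.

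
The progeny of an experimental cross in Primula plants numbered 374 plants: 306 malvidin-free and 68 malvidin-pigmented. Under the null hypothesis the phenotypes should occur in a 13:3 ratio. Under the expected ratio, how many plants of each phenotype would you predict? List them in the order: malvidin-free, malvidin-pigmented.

303.875, 70.125

Total ratio parts = 16. Expected numbers out of 374:
  malvidin-free: 374 × 13/16 = 303.875
  malvidin-pigmented: 374 × 3/16 = 70.125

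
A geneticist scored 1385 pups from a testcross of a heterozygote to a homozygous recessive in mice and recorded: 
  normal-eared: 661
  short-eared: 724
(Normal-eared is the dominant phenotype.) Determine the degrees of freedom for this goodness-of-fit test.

A testcross of a heterozygote (Aa × aa) gives a 1:1 phenotypic ratio.
A goodness-of-fit test with 2 phenotype classes has df = 2 − 1 = 1.

1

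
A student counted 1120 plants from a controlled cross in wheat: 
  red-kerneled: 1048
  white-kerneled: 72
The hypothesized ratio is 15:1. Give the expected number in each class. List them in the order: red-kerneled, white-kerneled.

Expected counts for N = 1120 under a 15:1 ratio (total parts = 16):
  red-kerneled: 1120 × 15/16 = 1050
  white-kerneled: 1120 × 1/16 = 70

1050, 70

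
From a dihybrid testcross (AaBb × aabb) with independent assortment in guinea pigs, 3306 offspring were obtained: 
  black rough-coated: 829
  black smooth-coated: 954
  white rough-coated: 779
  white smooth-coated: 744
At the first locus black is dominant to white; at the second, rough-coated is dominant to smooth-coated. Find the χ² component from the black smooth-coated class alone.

A dihybrid testcross with independent assortment gives a 1:1:1:1 ratio.
Under the 1:1:1:1 hypothesis (Σ ratio = 4, N = 3306):
  black rough-coated: 3306 × 1/4 = 826.5
  black smooth-coated: 3306 × 1/4 = 826.5
  white rough-coated: 3306 × 1/4 = 826.5
  white smooth-coated: 3306 × 1/4 = 826.5
Contribution of black smooth-coated: (954 − 826.5)² / 826.5 = 19.6688

19.669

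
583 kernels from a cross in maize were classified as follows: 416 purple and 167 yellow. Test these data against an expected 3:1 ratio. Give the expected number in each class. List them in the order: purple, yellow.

437.25, 145.75

Under the 3:1 hypothesis (Σ ratio = 4, N = 583):
  purple: 583 × 3/4 = 437.25
  yellow: 583 × 1/4 = 145.75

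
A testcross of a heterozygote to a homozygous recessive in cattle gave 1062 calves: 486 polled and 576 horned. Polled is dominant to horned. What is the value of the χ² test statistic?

7.627

A testcross of a heterozygote (Aa × aa) gives a 1:1 phenotypic ratio.
The 1:1 ratio has 2 parts, so with N = 1062 the expected counts are:
  polled: 1062 × 1/2 = 531
  horned: 1062 × 1/2 = 531
χ² = Σ (O − E)² / E
  polled: (486 − 531)² / 531 = 3.8136
  horned: (576 − 531)² / 531 = 3.8136
χ² = 3.8136 + 3.8136 = 7.6272 ≈ 7.627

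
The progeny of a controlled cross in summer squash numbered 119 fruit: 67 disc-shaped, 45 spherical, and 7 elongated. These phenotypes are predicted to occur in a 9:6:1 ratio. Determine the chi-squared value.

Expected counts for N = 119 under a 9:6:1 ratio (total parts = 16):
  disc-shaped: 119 × 9/16 = 66.9375
  spherical: 119 × 6/16 = 44.625
  elongated: 119 × 1/16 = 7.4375
χ² = Σ (O − E)² / E
  disc-shaped: (67 − 66.9375)² / 66.9375 = 0.0001
  spherical: (45 − 44.625)² / 44.625 = 0.0032
  elongated: (7 − 7.4375)² / 7.4375 = 0.0257
χ² = 0.0001 + 0.0032 + 0.0257 = 0.029

0.029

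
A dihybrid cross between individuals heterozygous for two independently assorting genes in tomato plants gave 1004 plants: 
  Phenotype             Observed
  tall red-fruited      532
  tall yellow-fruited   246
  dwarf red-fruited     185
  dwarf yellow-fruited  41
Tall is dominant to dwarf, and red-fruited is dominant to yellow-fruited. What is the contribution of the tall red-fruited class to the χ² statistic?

A dihybrid F₂ with independent assortment and complete dominance at both loci gives a 9:3:3:1 phenotypic ratio.
Under the 9:3:3:1 hypothesis (Σ ratio = 16, N = 1004):
  tall red-fruited: 1004 × 9/16 = 564.75
  tall yellow-fruited: 1004 × 3/16 = 188.25
  dwarf red-fruited: 1004 × 3/16 = 188.25
  dwarf yellow-fruited: 1004 × 1/16 = 62.75
Contribution of tall red-fruited: (532 − 564.75)² / 564.75 = 1.8992

1.899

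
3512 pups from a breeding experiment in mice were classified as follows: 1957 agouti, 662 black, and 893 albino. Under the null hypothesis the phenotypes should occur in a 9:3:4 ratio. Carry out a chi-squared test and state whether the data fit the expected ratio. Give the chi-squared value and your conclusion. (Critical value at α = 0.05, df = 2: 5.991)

Under the 9:3:4 hypothesis (Σ ratio = 16, N = 3512):
  agouti: 3512 × 9/16 = 1975.5
  black: 3512 × 3/16 = 658.5
  albino: 3512 × 4/16 = 878
χ² = Σ (O − E)² / E
  agouti: (1957 − 1975.5)² / 1975.5 = 0.1732
  black: (662 − 658.5)² / 658.5 = 0.0186
  albino: (893 − 878)² / 878 = 0.2563
χ² = 0.1732 + 0.0186 + 0.2563 = 0.4481 ≈ 0.448
Degrees of freedom = 3 − 1 = 2; critical value at α = 0.05 is 5.991.
Since 0.448 < 5.991, we fail to reject the null hypothesis — the data are consistent with the 9:3:4 ratio.

0.448; consistent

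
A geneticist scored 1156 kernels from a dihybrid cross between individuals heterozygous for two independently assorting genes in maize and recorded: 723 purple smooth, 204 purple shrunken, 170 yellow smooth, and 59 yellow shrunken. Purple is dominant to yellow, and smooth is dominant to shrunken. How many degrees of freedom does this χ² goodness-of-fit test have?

3

A dihybrid F₂ with independent assortment and complete dominance at both loci gives a 9:3:3:1 phenotypic ratio.
A goodness-of-fit test with 4 phenotype classes has df = 4 − 1 = 3.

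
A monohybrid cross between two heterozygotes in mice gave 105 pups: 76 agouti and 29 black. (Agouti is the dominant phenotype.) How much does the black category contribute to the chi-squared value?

For a monohybrid cross between heterozygotes with complete dominance, the expected phenotypic ratio is 3:1.
Expected counts for N = 105 under a 3:1 ratio (total parts = 4):
  agouti: 105 × 3/4 = 78.75
  black: 105 × 1/4 = 26.25
Contribution of black: (29 − 26.25)² / 26.25 = 0.2881

0.288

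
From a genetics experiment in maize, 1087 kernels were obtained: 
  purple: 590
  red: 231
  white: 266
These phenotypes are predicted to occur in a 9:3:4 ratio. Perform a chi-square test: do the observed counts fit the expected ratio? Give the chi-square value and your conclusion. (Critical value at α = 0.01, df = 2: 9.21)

4.500; consistent

Total ratio parts = 16. Expected numbers out of 1087:
  purple: 1087 × 9/16 = 611.4375
  red: 1087 × 3/16 = 203.8125
  white: 1087 × 4/16 = 271.75
χ² = Σ (O − E)² / E
  purple: (590 − 611.4375)² / 611.4375 = 0.7516
  red: (231 − 203.8125)² / 203.8125 = 3.6267
  white: (266 − 271.75)² / 271.75 = 0.1217
χ² = 0.7516 + 3.6267 + 0.1217 = 4.500
Degrees of freedom = 3 − 1 = 2; critical value at α = 0.01 is 9.21.
Since 4.500 < 9.21, we fail to reject the null hypothesis — the data are consistent with the 9:3:4 ratio.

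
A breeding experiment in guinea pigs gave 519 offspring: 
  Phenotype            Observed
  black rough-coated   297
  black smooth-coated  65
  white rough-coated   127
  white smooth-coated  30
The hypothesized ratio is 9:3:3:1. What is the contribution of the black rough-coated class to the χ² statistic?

0.088

Expected counts for N = 519 under a 9:3:3:1 ratio (total parts = 16):
  black rough-coated: 519 × 9/16 = 291.9375
  black smooth-coated: 519 × 3/16 = 97.3125
  white rough-coated: 519 × 3/16 = 97.3125
  white smooth-coated: 519 × 1/16 = 32.4375
Contribution of black rough-coated: (297 − 291.9375)² / 291.9375 = 0.0878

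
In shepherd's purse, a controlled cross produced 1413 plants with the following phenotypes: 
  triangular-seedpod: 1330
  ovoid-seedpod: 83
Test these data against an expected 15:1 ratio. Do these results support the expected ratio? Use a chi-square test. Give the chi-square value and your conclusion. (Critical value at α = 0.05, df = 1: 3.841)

0.341; consistent

Total ratio parts = 16. Expected numbers out of 1413:
  triangular-seedpod: 1413 × 15/16 = 1324.6875
  ovoid-seedpod: 1413 × 1/16 = 88.3125
χ² = Σ (O − E)² / E
  triangular-seedpod: (1330 − 1324.6875)² / 1324.6875 = 0.0213
  ovoid-seedpod: (83 − 88.3125)² / 88.3125 = 0.3196
χ² = 0.0213 + 0.3196 = 0.3409 ≈ 0.341
Degrees of freedom = 2 − 1 = 1; critical value at α = 0.05 is 3.841.
Since 0.341 < 3.841, we fail to reject the null hypothesis — the data are consistent with the 15:1 ratio.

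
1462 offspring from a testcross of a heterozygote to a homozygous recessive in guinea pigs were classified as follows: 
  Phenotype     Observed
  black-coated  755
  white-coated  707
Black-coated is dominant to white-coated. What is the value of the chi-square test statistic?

A testcross of a heterozygote (Aa × aa) gives a 1:1 phenotypic ratio.
Under the 1:1 hypothesis (Σ ratio = 2, N = 1462):
  black-coated: 1462 × 1/2 = 731
  white-coated: 1462 × 1/2 = 731
χ² = Σ (O − E)² / E
  black-coated: (755 − 731)² / 731 = 0.7880
  white-coated: (707 − 731)² / 731 = 0.7880
χ² = 0.7880 + 0.7880 = 1.576

1.576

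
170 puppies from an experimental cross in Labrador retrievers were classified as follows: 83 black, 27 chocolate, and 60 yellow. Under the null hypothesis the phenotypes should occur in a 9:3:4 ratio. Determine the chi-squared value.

9.618

The 9:3:4 ratio has 16 parts, so with N = 170 the expected counts are:
  black: 170 × 9/16 = 95.625
  chocolate: 170 × 3/16 = 31.875
  yellow: 170 × 4/16 = 42.5
χ² = Σ (O − E)² / E
  black: (83 − 95.625)² / 95.625 = 1.6668
  chocolate: (27 − 31.875)² / 31.875 = 0.7456
  yellow: (60 − 42.5)² / 42.5 = 7.2059
χ² = 1.6668 + 0.7456 + 7.2059 = 9.6183 ≈ 9.618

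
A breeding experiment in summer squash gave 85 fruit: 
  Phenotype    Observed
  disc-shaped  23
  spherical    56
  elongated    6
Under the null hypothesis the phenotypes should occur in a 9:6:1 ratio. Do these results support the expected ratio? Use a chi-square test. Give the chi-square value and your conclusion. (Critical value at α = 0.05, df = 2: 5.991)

Expected counts for N = 85 under a 9:6:1 ratio (total parts = 16):
  disc-shaped: 85 × 9/16 = 47.8125
  spherical: 85 × 6/16 = 31.875
  elongated: 85 × 1/16 = 5.3125
χ² = Σ (O − E)² / E
  disc-shaped: (23 − 47.8125)² / 47.8125 = 12.8766
  spherical: (56 − 31.875)² / 31.875 = 18.2593
  elongated: (6 − 5.3125)² / 5.3125 = 0.0890
χ² = 12.8766 + 18.2593 + 0.0890 = 31.2249 ≈ 31.225
Degrees of freedom = 3 − 1 = 2; critical value at α = 0.05 is 5.991.
Since 31.225 > 5.991, we reject the null hypothesis — the data do not fit the 9:6:1 ratio.

31.225; not consistent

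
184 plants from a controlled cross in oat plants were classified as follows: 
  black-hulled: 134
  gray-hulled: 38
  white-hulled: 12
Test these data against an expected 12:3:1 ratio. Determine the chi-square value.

0.493

Expected counts for N = 184 under a 12:3:1 ratio (total parts = 16):
  black-hulled: 184 × 12/16 = 138
  gray-hulled: 184 × 3/16 = 34.5
  white-hulled: 184 × 1/16 = 11.5
χ² = Σ (O − E)² / E
  black-hulled: (134 − 138)² / 138 = 0.1159
  gray-hulled: (38 − 34.5)² / 34.5 = 0.3551
  white-hulled: (12 − 11.5)² / 11.5 = 0.0217
χ² = 0.1159 + 0.3551 + 0.0217 = 0.4927 ≈ 0.493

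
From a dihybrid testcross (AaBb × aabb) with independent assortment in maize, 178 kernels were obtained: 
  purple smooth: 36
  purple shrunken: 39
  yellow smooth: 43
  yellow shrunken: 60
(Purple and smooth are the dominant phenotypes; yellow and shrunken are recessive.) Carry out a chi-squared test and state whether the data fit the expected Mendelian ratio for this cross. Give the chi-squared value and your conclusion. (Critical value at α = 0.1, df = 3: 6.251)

7.753; not consistent

A dihybrid testcross with independent assortment gives a 1:1:1:1 ratio.
The 1:1:1:1 ratio has 4 parts, so with N = 178 the expected counts are:
  purple smooth: 178 × 1/4 = 44.5
  purple shrunken: 178 × 1/4 = 44.5
  yellow smooth: 178 × 1/4 = 44.5
  yellow shrunken: 178 × 1/4 = 44.5
χ² = Σ (O − E)² / E
  purple smooth: (36 − 44.5)² / 44.5 = 1.6236
  purple shrunken: (39 − 44.5)² / 44.5 = 0.6798
  yellow smooth: (43 − 44.5)² / 44.5 = 0.0506
  yellow shrunken: (60 − 44.5)² / 44.5 = 5.3989
χ² = 1.6236 + 0.6798 + 0.0506 + 5.3989 = 7.7529 ≈ 7.753
Degrees of freedom = 4 − 1 = 3; critical value at α = 0.1 is 6.251.
Since 7.753 > 6.251, we reject the null hypothesis — the data do not fit the 1:1:1:1 ratio.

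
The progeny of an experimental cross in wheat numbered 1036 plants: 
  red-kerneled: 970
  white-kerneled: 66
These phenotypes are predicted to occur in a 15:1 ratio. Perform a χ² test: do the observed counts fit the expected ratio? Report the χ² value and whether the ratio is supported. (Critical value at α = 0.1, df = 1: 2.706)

0.026; consistent

Total ratio parts = 16. Expected numbers out of 1036:
  red-kerneled: 1036 × 15/16 = 971.25
  white-kerneled: 1036 × 1/16 = 64.75
χ² = Σ (O − E)² / E
  red-kerneled: (970 − 971.25)² / 971.25 = 0.0016
  white-kerneled: (66 − 64.75)² / 64.75 = 0.0241
χ² = 0.0016 + 0.0241 = 0.0257 ≈ 0.026
Degrees of freedom = 2 − 1 = 1; critical value at α = 0.1 is 2.706.
Since 0.026 < 2.706, we fail to reject the null hypothesis — the data are consistent with the 15:1 ratio.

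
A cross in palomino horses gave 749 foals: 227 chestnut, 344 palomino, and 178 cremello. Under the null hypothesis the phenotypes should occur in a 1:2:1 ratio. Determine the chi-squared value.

Under the 1:2:1 hypothesis (Σ ratio = 4, N = 749):
  chestnut: 749 × 1/4 = 187.25
  palomino: 749 × 2/4 = 374.5
  cremello: 749 × 1/4 = 187.25
χ² = Σ (O − E)² / E
  chestnut: (227 − 187.25)² / 187.25 = 8.4383
  palomino: (344 − 374.5)² / 374.5 = 2.4840
  cremello: (178 − 187.25)² / 187.25 = 0.4569
χ² = 8.4383 + 2.4840 + 0.4569 = 11.3792 ≈ 11.379

11.379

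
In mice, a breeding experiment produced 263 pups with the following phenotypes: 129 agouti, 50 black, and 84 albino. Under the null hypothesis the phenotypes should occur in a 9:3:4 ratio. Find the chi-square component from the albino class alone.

5.066

Expected counts for N = 263 under a 9:3:4 ratio (total parts = 16):
  agouti: 263 × 9/16 = 147.9375
  black: 263 × 3/16 = 49.3125
  albino: 263 × 4/16 = 65.75
Contribution of albino: (84 − 65.75)² / 65.75 = 5.0656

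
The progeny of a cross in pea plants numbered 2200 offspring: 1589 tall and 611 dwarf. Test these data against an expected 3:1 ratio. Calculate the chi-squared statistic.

The 3:1 ratio has 4 parts, so with N = 2200 the expected counts are:
  tall: 2200 × 3/4 = 1650
  dwarf: 2200 × 1/4 = 550
χ² = Σ (O − E)² / E
  tall: (1589 − 1650)² / 1650 = 2.2552
  dwarf: (611 − 550)² / 550 = 6.7655
χ² = 2.2552 + 6.7655 = 9.0207 ≈ 9.021

9.021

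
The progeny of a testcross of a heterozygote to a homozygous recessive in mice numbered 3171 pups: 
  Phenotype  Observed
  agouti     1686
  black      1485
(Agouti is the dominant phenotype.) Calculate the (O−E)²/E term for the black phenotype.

A testcross of a heterozygote (Aa × aa) gives a 1:1 phenotypic ratio.
Under the 1:1 hypothesis (Σ ratio = 2, N = 3171):
  agouti: 3171 × 1/2 = 1585.5
  black: 3171 × 1/2 = 1585.5
Contribution of black: (1485 − 1585.5)² / 1585.5 = 6.3704

6.370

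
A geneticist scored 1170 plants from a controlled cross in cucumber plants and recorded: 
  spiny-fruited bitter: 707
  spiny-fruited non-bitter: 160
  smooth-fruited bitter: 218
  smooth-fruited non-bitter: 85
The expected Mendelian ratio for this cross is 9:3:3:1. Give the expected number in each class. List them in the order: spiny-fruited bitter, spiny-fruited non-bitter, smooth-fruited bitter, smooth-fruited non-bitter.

658.125, 219.375, 219.375, 73.125

Under the 9:3:3:1 hypothesis (Σ ratio = 16, N = 1170):
  spiny-fruited bitter: 1170 × 9/16 = 658.125
  spiny-fruited non-bitter: 1170 × 3/16 = 219.375
  smooth-fruited bitter: 1170 × 3/16 = 219.375
  smooth-fruited non-bitter: 1170 × 1/16 = 73.125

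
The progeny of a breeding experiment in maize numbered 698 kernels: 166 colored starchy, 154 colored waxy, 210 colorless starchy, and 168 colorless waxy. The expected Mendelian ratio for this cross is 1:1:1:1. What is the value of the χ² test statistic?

10.287

Expected counts for N = 698 under a 1:1:1:1 ratio (total parts = 4):
  colored starchy: 698 × 1/4 = 174.5
  colored waxy: 698 × 1/4 = 174.5
  colorless starchy: 698 × 1/4 = 174.5
  colorless waxy: 698 × 1/4 = 174.5
χ² = Σ (O − E)² / E
  colored starchy: (166 − 174.5)² / 174.5 = 0.4140
  colored waxy: (154 − 174.5)² / 174.5 = 2.4083
  colorless starchy: (210 − 174.5)² / 174.5 = 7.2221
  colorless waxy: (168 − 174.5)² / 174.5 = 0.2421
χ² = 0.4140 + 2.4083 + 7.2221 + 0.2421 = 10.2865 ≈ 10.287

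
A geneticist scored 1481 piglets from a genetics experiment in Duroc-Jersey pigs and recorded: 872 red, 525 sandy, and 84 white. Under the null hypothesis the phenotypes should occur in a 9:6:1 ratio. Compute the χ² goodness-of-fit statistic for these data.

4.273

Under the 9:6:1 hypothesis (Σ ratio = 16, N = 1481):
  red: 1481 × 9/16 = 833.0625
  sandy: 1481 × 6/16 = 555.375
  white: 1481 × 1/16 = 92.5625
χ² = Σ (O − E)² / E
  red: (872 − 833.0625)² / 833.0625 = 1.8199
  sandy: (525 − 555.375)² / 555.375 = 1.6613
  white: (84 − 92.5625)² / 92.5625 = 0.7921
χ² = 1.8199 + 1.6613 + 0.7921 = 4.2733 ≈ 4.273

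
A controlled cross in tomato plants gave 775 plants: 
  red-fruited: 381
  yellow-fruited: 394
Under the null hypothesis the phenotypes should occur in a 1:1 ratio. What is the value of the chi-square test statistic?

0.218

Expected counts for N = 775 under a 1:1 ratio (total parts = 2):
  red-fruited: 775 × 1/2 = 387.5
  yellow-fruited: 775 × 1/2 = 387.5
χ² = Σ (O − E)² / E
  red-fruited: (381 − 387.5)² / 387.5 = 0.1090
  yellow-fruited: (394 − 387.5)² / 387.5 = 0.1090
χ² = 0.1090 + 0.1090 = 0.218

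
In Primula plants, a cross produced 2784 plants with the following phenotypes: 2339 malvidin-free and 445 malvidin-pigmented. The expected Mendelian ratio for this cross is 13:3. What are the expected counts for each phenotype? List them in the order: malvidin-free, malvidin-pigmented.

Total ratio parts = 16. Expected numbers out of 2784:
  malvidin-free: 2784 × 13/16 = 2262
  malvidin-pigmented: 2784 × 3/16 = 522

2262, 522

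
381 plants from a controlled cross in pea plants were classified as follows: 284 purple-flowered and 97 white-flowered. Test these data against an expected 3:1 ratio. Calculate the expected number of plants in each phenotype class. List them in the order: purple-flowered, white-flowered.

285.75, 95.25

Under the 3:1 hypothesis (Σ ratio = 4, N = 381):
  purple-flowered: 381 × 3/4 = 285.75
  white-flowered: 381 × 1/4 = 95.25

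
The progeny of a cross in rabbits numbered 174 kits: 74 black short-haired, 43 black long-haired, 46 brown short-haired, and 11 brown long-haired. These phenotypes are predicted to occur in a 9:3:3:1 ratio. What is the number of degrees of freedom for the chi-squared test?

A goodness-of-fit test with 4 phenotype classes has df = 4 − 1 = 3.

3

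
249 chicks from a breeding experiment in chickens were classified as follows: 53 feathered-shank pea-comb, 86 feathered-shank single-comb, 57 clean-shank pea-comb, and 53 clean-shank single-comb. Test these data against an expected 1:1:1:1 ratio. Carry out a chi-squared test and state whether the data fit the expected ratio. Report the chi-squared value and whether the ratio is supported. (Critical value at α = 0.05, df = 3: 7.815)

12.253; not consistent

The 1:1:1:1 ratio has 4 parts, so with N = 249 the expected counts are:
  feathered-shank pea-comb: 249 × 1/4 = 62.25
  feathered-shank single-comb: 249 × 1/4 = 62.25
  clean-shank pea-comb: 249 × 1/4 = 62.25
  clean-shank single-comb: 249 × 1/4 = 62.25
χ² = Σ (O − E)² / E
  feathered-shank pea-comb: (53 − 62.25)² / 62.25 = 1.3745
  feathered-shank single-comb: (86 − 62.25)² / 62.25 = 9.0612
  clean-shank pea-comb: (57 − 62.25)² / 62.25 = 0.4428
  clean-shank single-comb: (53 − 62.25)² / 62.25 = 1.3745
χ² = 1.3745 + 9.0612 + 0.4428 + 1.3745 = 12.253
Degrees of freedom = 4 − 1 = 3; critical value at α = 0.05 is 7.815.
Since 12.253 > 7.815, we reject the null hypothesis — the data do not fit the 1:1:1:1 ratio.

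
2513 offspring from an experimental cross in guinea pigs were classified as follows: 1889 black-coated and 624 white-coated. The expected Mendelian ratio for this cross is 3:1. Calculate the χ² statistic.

0.038

The 3:1 ratio has 4 parts, so with N = 2513 the expected counts are:
  black-coated: 2513 × 3/4 = 1884.75
  white-coated: 2513 × 1/4 = 628.25
χ² = Σ (O − E)² / E
  black-coated: (1889 − 1884.75)² / 1884.75 = 0.0096
  white-coated: (624 − 628.25)² / 628.25 = 0.0288
χ² = 0.0096 + 0.0288 = 0.0384 ≈ 0.038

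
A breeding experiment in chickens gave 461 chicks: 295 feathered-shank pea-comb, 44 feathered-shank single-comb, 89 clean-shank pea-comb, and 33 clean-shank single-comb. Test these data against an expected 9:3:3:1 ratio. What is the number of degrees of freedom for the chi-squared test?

A goodness-of-fit test with 4 phenotype classes has df = 4 − 1 = 3.

3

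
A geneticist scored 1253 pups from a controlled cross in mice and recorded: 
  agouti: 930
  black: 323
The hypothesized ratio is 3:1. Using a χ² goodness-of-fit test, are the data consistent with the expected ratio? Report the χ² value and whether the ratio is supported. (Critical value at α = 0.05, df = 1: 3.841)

0.405; consistent

Under the 3:1 hypothesis (Σ ratio = 4, N = 1253):
  agouti: 1253 × 3/4 = 939.75
  black: 1253 × 1/4 = 313.25
χ² = Σ (O − E)² / E
  agouti: (930 − 939.75)² / 939.75 = 0.1012
  black: (323 − 313.25)² / 313.25 = 0.3035
χ² = 0.1012 + 0.3035 = 0.4047 ≈ 0.405
Degrees of freedom = 2 − 1 = 1; critical value at α = 0.05 is 3.841.
Since 0.405 < 3.841, we fail to reject the null hypothesis — the data are consistent with the 3:1 ratio.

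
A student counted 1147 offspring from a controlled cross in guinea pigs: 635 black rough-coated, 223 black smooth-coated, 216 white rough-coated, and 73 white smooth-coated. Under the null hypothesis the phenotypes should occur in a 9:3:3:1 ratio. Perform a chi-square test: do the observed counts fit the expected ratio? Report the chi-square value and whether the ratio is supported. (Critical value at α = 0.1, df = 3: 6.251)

The 9:3:3:1 ratio has 16 parts, so with N = 1147 the expected counts are:
  black rough-coated: 1147 × 9/16 = 645.1875
  black smooth-coated: 1147 × 3/16 = 215.0625
  white rough-coated: 1147 × 3/16 = 215.0625
  white smooth-coated: 1147 × 1/16 = 71.6875
χ² = Σ (O − E)² / E
  black rough-coated: (635 − 645.1875)² / 645.1875 = 0.1609
  black smooth-coated: (223 − 215.0625)² / 215.0625 = 0.2930
  white rough-coated: (216 − 215.0625)² / 215.0625 = 0.0041
  white smooth-coated: (73 − 71.6875)² / 71.6875 = 0.0240
χ² = 0.1609 + 0.2930 + 0.0041 + 0.0240 = 0.482
Degrees of freedom = 4 − 1 = 3; critical value at α = 0.1 is 6.251.
Since 0.482 < 6.251, we fail to reject the null hypothesis — the data are consistent with the 9:3:3:1 ratio.

0.482; consistent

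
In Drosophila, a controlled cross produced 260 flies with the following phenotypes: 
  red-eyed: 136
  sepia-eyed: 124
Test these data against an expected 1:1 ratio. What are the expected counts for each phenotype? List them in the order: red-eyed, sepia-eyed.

The 1:1 ratio has 2 parts, so with N = 260 the expected counts are:
  red-eyed: 260 × 1/2 = 130
  sepia-eyed: 260 × 1/2 = 130

130, 130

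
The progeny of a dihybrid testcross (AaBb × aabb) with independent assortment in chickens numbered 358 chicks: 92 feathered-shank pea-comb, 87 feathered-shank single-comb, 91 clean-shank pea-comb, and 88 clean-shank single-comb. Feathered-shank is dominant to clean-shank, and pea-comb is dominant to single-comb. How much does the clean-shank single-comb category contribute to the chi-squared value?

A dihybrid testcross with independent assortment gives a 1:1:1:1 ratio.
Expected counts for N = 358 under a 1:1:1:1 ratio (total parts = 4):
  feathered-shank pea-comb: 358 × 1/4 = 89.5
  feathered-shank single-comb: 358 × 1/4 = 89.5
  clean-shank pea-comb: 358 × 1/4 = 89.5
  clean-shank single-comb: 358 × 1/4 = 89.5
Contribution of clean-shank single-comb: (88 − 89.5)² / 89.5 = 0.0251

0.025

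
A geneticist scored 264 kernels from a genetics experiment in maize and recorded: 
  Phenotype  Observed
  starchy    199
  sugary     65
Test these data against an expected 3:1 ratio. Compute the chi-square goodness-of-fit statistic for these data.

0.020

Total ratio parts = 4. Expected numbers out of 264:
  starchy: 264 × 3/4 = 198
  sugary: 264 × 1/4 = 66
χ² = Σ (O − E)² / E
  starchy: (199 − 198)² / 198 = 0.0051
  sugary: (65 − 66)² / 66 = 0.0152
χ² = 0.0051 + 0.0152 = 0.0203 ≈ 0.020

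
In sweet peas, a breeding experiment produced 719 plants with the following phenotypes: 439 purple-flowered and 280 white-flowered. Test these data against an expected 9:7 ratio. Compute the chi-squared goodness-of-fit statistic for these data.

6.751

Expected counts for N = 719 under a 9:7 ratio (total parts = 16):
  purple-flowered: 719 × 9/16 = 404.4375
  white-flowered: 719 × 7/16 = 314.5625
χ² = Σ (O − E)² / E
  purple-flowered: (439 − 404.4375)² / 404.4375 = 2.9536
  white-flowered: (280 − 314.5625)² / 314.5625 = 3.7975
χ² = 2.9536 + 3.7975 = 6.7511 ≈ 6.751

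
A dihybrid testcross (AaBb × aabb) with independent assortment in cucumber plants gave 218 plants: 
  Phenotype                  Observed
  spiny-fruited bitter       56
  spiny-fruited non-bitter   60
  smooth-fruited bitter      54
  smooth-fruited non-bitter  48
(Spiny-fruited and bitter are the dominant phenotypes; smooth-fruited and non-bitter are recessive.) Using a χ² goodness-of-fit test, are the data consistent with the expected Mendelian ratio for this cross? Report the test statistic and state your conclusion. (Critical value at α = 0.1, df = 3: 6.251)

1.376; consistent

A dihybrid testcross with independent assortment gives a 1:1:1:1 ratio.
Expected counts for N = 218 under a 1:1:1:1 ratio (total parts = 4):
  spiny-fruited bitter: 218 × 1/4 = 54.5
  spiny-fruited non-bitter: 218 × 1/4 = 54.5
  smooth-fruited bitter: 218 × 1/4 = 54.5
  smooth-fruited non-bitter: 218 × 1/4 = 54.5
χ² = Σ (O − E)² / E
  spiny-fruited bitter: (56 − 54.5)² / 54.5 = 0.0413
  spiny-fruited non-bitter: (60 − 54.5)² / 54.5 = 0.5550
  smooth-fruited bitter: (54 − 54.5)² / 54.5 = 0.0046
  smooth-fruited non-bitter: (48 − 54.5)² / 54.5 = 0.7752
χ² = 0.0413 + 0.5550 + 0.0046 + 0.7752 = 1.3761 ≈ 1.376
Degrees of freedom = 4 − 1 = 3; critical value at α = 0.1 is 6.251.
Since 1.376 < 6.251, we fail to reject the null hypothesis — the data are consistent with the 1:1:1:1 ratio.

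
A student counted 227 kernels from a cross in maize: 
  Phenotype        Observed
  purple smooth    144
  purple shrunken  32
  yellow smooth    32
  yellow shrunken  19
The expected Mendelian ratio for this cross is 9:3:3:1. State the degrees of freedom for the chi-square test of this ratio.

A goodness-of-fit test with 4 phenotype classes has df = 4 − 1 = 3.

3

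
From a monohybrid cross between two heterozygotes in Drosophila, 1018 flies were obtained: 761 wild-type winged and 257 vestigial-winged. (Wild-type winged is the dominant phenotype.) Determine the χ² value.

For a monohybrid cross between heterozygotes with complete dominance, the expected phenotypic ratio is 3:1.
The 3:1 ratio has 4 parts, so with N = 1018 the expected counts are:
  wild-type winged: 1018 × 3/4 = 763.5
  vestigial-winged: 1018 × 1/4 = 254.5
χ² = Σ (O − E)² / E
  wild-type winged: (761 − 763.5)² / 763.5 = 0.0082
  vestigial-winged: (257 − 254.5)² / 254.5 = 0.0246
χ² = 0.0082 + 0.0246 = 0.0328 ≈ 0.033

0.033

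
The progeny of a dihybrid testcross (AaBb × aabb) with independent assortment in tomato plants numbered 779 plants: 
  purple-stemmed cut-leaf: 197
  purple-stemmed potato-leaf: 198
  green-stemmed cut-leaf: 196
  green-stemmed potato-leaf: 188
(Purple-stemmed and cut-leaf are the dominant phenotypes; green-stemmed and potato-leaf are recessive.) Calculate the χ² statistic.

A dihybrid testcross with independent assortment gives a 1:1:1:1 ratio.
Under the 1:1:1:1 hypothesis (Σ ratio = 4, N = 779):
  purple-stemmed cut-leaf: 779 × 1/4 = 194.75
  purple-stemmed potato-leaf: 779 × 1/4 = 194.75
  green-stemmed cut-leaf: 779 × 1/4 = 194.75
  green-stemmed potato-leaf: 779 × 1/4 = 194.75
χ² = Σ (O − E)² / E
  purple-stemmed cut-leaf: (197 − 194.75)² / 194.75 = 0.0260
  purple-stemmed potato-leaf: (198 − 194.75)² / 194.75 = 0.0542
  green-stemmed cut-leaf: (196 − 194.75)² / 194.75 = 0.0080
  green-stemmed potato-leaf: (188 − 194.75)² / 194.75 = 0.2340
χ² = 0.0260 + 0.0542 + 0.0080 + 0.2340 = 0.3222 ≈ 0.322

0.322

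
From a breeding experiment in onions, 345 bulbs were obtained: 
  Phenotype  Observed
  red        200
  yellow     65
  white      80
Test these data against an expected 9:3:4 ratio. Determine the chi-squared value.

0.636

Expected counts for N = 345 under a 9:3:4 ratio (total parts = 16):
  red: 345 × 9/16 = 194.0625
  yellow: 345 × 3/16 = 64.6875
  white: 345 × 4/16 = 86.25
χ² = Σ (O − E)² / E
  red: (200 − 194.0625)² / 194.0625 = 0.1817
  yellow: (65 − 64.6875)² / 64.6875 = 0.0015
  white: (80 − 86.25)² / 86.25 = 0.4529
χ² = 0.1817 + 0.0015 + 0.4529 = 0.6361 ≈ 0.636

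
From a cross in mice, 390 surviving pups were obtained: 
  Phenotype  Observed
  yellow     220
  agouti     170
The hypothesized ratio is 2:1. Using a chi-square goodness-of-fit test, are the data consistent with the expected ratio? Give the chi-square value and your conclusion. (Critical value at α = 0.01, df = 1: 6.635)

Expected counts for N = 390 under a 2:1 ratio (total parts = 3):
  yellow: 390 × 2/3 = 260
  agouti: 390 × 1/3 = 130
χ² = Σ (O − E)² / E
  yellow: (220 − 260)² / 260 = 6.1538
  agouti: (170 − 130)² / 130 = 12.3077
χ² = 6.1538 + 12.3077 = 18.4615 ≈ 18.462
Degrees of freedom = 2 − 1 = 1; critical value at α = 0.01 is 6.635.
Since 18.462 > 6.635, we reject the null hypothesis — the data do not fit the 2:1 ratio.

18.462; not consistent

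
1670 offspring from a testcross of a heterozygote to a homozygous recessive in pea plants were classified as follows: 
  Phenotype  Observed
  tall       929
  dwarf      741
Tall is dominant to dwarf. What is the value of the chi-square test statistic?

A testcross of a heterozygote (Aa × aa) gives a 1:1 phenotypic ratio.
Under the 1:1 hypothesis (Σ ratio = 2, N = 1670):
  tall: 1670 × 1/2 = 835
  dwarf: 1670 × 1/2 = 835
χ² = Σ (O − E)² / E
  tall: (929 − 835)² / 835 = 10.5820
  dwarf: (741 − 835)² / 835 = 10.5820
χ² = 10.5820 + 10.5820 = 21.164

21.164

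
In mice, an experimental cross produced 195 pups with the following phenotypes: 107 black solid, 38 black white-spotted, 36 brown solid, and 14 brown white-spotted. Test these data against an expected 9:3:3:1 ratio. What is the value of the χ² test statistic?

0.401

The 9:3:3:1 ratio has 16 parts, so with N = 195 the expected counts are:
  black solid: 195 × 9/16 = 109.6875
  black white-spotted: 195 × 3/16 = 36.5625
  brown solid: 195 × 3/16 = 36.5625
  brown white-spotted: 195 × 1/16 = 12.1875
χ² = Σ (O − E)² / E
  black solid: (107 − 109.6875)² / 109.6875 = 0.0658
  black white-spotted: (38 − 36.5625)² / 36.5625 = 0.0565
  brown solid: (36 − 36.5625)² / 36.5625 = 0.0087
  brown white-spotted: (14 − 12.1875)² / 12.1875 = 0.2696
χ² = 0.0658 + 0.0565 + 0.0087 + 0.2696 = 0.4006 ≈ 0.401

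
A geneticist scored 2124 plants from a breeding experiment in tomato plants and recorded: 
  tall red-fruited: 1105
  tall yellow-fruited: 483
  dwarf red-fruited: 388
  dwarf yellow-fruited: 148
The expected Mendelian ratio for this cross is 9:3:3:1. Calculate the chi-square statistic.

26.793

Under the 9:3:3:1 hypothesis (Σ ratio = 16, N = 2124):
  tall red-fruited: 2124 × 9/16 = 1194.75
  tall yellow-fruited: 2124 × 3/16 = 398.25
  dwarf red-fruited: 2124 × 3/16 = 398.25
  dwarf yellow-fruited: 2124 × 1/16 = 132.75
χ² = Σ (O − E)² / E
  tall red-fruited: (1105 − 1194.75)² / 1194.75 = 6.7420
  tall yellow-fruited: (483 − 398.25)² / 398.25 = 18.0353
  dwarf red-fruited: (388 − 398.25)² / 398.25 = 0.2638
  dwarf yellow-fruited: (148 − 132.75)² / 132.75 = 1.7519
χ² = 6.7420 + 18.0353 + 0.2638 + 1.7519 = 26.793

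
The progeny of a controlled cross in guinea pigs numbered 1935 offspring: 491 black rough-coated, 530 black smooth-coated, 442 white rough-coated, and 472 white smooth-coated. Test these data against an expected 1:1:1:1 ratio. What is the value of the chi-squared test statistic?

8.419

Under the 1:1:1:1 hypothesis (Σ ratio = 4, N = 1935):
  black rough-coated: 1935 × 1/4 = 483.75
  black smooth-coated: 1935 × 1/4 = 483.75
  white rough-coated: 1935 × 1/4 = 483.75
  white smooth-coated: 1935 × 1/4 = 483.75
χ² = Σ (O − E)² / E
  black rough-coated: (491 − 483.75)² / 483.75 = 0.1087
  black smooth-coated: (530 − 483.75)² / 483.75 = 4.4218
  white rough-coated: (442 − 483.75)² / 483.75 = 3.6032
  white smooth-coated: (472 − 483.75)² / 483.75 = 0.2854
χ² = 0.1087 + 4.4218 + 3.6032 + 0.2854 = 8.4191 ≈ 8.419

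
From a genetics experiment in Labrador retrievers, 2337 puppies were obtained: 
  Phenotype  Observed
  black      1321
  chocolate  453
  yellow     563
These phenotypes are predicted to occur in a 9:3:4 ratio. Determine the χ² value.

1.305

The 9:3:4 ratio has 16 parts, so with N = 2337 the expected counts are:
  black: 2337 × 9/16 = 1314.5625
  chocolate: 2337 × 3/16 = 438.1875
  yellow: 2337 × 4/16 = 584.25
χ² = Σ (O − E)² / E
  black: (1321 − 1314.5625)² / 1314.5625 = 0.0315
  chocolate: (453 − 438.1875)² / 438.1875 = 0.5007
  yellow: (563 − 584.25)² / 584.25 = 0.7729
χ² = 0.0315 + 0.5007 + 0.7729 = 1.3051 ≈ 1.305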